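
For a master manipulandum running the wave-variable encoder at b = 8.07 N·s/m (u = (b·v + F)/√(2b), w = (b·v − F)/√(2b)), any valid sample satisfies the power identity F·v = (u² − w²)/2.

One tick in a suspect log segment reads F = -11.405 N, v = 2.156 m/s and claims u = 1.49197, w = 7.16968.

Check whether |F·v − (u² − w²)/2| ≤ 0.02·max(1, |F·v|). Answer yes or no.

yes

F·v = (-11.405)×2.156 = -24.58918 W.
(u² − w²)/2 = (2.22597 − 51.40431)/2 = -24.58917 W.
|Δ| = 0.00001;  2% of max(1, |F·v|) = 0.49178.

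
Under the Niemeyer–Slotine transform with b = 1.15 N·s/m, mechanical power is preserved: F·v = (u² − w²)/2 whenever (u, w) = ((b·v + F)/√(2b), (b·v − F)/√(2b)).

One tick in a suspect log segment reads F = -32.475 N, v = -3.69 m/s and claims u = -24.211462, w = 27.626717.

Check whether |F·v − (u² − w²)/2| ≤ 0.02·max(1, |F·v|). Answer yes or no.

no

F·v = (-32.475)×(-3.69) = 119.832750 W.
(u² − w²)/2 = (586.194892 − 763.235492)/2 = -88.520300 W.
|Δ| = 208.353050;  2% of max(1, |F·v|) = 2.396655.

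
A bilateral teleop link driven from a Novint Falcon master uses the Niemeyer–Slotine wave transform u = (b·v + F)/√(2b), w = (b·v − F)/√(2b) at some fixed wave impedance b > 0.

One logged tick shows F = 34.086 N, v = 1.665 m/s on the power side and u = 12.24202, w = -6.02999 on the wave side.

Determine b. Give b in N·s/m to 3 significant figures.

b = 6.96 N·s/m

u + w = 6.21203;  u + w = √(2b)·v, so √(2b) = 6.21203/1.665 = 3.73095.
b = (√(2b))²/2 = 13.91998/2 = 6.95999.
(Check via u − w = 2F/√(2b): u − w = 18.27201, 2F/√(2b) = 18.27203.)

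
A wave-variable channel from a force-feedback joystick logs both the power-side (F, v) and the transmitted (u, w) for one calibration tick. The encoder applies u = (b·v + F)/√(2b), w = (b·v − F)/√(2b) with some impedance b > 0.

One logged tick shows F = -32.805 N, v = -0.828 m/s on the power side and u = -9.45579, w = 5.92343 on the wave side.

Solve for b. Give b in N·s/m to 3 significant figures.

b = 9.1 N·s/m

u + w = -3.53236;  u + w = √(2b)·v, so √(2b) = -3.53236/(-0.828) = 4.26614.
b = (√(2b))²/2 = 18.19991/2 = 9.09996.
(Check via u − w = 2F/√(2b): u − w = -15.37922, 2F/√(2b) = -15.37926.)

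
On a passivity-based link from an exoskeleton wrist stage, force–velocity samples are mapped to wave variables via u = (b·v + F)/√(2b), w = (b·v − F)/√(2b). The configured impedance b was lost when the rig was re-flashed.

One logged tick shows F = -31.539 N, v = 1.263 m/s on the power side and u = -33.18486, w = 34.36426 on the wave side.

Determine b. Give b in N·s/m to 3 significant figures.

u + w = 1.1794;  u + w = √(2b)·v, so √(2b) = 1.1794/1.263 = 0.9338.
b = (√(2b))²/2 = 0.8720/2 = 0.4360.
(Check via u − w = 2F/√(2b): u − w = -67.5491, 2F/√(2b) = -67.5492.)

b = 0.436 N·s/m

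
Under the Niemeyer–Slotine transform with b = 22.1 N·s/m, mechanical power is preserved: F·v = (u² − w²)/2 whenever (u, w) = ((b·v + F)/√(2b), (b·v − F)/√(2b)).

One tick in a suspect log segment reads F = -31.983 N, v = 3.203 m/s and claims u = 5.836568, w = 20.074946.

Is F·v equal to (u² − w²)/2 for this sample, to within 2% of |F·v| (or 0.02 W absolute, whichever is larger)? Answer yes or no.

F·v = (-31.983)×3.203 = -102.441549 W.
(u² − w²)/2 = (34.065526 − 403.003457)/2 = -184.468965 W.
|Δ| = 82.027416;  2% of max(1, |F·v|) = 2.048831.

no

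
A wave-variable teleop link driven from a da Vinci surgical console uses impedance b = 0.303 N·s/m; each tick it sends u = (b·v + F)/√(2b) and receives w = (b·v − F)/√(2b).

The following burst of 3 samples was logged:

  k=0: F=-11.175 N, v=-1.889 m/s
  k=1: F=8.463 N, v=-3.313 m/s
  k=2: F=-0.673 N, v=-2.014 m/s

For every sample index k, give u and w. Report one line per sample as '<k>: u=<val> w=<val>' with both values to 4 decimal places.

0: u=-15.0905 w=13.6200
1: u=9.5819 w=-12.1610
2: u=-1.6484 w=0.0806

k=0: b·v=0.303×(-1.889)=-0.5724; √(2b)=0.7785; u=(-0.5724+(-11.175))/0.7785=-15.0905, w=(-0.5724−(-11.175))/0.7785=13.6200
k=1: b·v=0.303×(-3.313)=-1.0038; √(2b)=0.7785; u=(-1.0038+8.463)/0.7785=9.5819, w=(-1.0038−8.463)/0.7785=-12.1610
k=2: b·v=0.303×(-2.014)=-0.6102; √(2b)=0.7785; u=(-0.6102+(-0.673))/0.7785=-1.6484, w=(-0.6102−(-0.673))/0.7785=0.0806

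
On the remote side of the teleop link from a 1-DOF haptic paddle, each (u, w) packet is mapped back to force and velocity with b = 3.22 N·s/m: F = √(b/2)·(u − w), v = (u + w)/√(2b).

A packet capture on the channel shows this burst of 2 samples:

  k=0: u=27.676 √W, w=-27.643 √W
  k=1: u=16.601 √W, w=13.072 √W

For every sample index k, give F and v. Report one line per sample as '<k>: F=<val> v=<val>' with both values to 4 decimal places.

0: F=70.1919 v=0.0130
1: F=4.4778 v=11.6928

k=0: u−w=55.3190, u+w=0.0330; √(b/2)=1.2689, √(2b)=2.5377; F=1.2689×55.319=70.1919, v=0.0330/2.5377=0.0130
k=1: u−w=3.5290, u+w=29.6730; √(b/2)=1.2689, √(2b)=2.5377; F=1.2689×3.529=4.4778, v=29.6730/2.5377=11.6928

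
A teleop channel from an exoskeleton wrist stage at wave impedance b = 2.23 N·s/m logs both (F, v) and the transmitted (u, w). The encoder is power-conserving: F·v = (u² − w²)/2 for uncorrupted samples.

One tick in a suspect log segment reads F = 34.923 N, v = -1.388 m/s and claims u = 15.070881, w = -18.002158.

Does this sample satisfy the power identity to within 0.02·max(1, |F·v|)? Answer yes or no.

yes

F·v = 34.923×(-1.388) = -48.473124 W.
(u² − w²)/2 = (227.131454 − 324.077693)/2 = -48.473119 W.
|Δ| = 0.000005;  2% of max(1, |F·v|) = 0.969462.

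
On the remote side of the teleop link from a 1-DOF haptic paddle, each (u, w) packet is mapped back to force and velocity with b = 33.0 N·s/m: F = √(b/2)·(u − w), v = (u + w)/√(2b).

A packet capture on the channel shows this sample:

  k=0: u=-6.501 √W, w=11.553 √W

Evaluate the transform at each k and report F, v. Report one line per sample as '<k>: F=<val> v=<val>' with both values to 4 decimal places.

0: F=-73.3357 v=0.6219

k=0: u−w=-18.0540, u+w=5.0520; √(b/2)=4.0620, √(2b)=8.1240; F=4.0620×(-18.054)=-73.3357, v=5.0520/8.1240=0.6219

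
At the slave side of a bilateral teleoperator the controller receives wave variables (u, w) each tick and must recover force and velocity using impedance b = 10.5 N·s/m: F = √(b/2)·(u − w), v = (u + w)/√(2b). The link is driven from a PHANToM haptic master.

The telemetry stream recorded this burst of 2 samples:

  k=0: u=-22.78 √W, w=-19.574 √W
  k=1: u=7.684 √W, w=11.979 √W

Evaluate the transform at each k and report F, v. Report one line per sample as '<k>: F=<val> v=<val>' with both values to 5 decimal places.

k=0: u−w=-3.20600, u+w=-42.35400; √(b/2)=2.29129, √(2b)=4.58258; F=2.29129×(-3.206)=-7.34587, v=-42.35400/4.58258=-9.24240
k=1: u−w=-4.29500, u+w=19.66300; √(b/2)=2.29129, √(2b)=4.58258; F=2.29129×(-4.295)=-9.84108, v=19.66300/4.58258=4.29082

0: F=-7.34587 v=-9.24240
1: F=-9.84108 v=4.29082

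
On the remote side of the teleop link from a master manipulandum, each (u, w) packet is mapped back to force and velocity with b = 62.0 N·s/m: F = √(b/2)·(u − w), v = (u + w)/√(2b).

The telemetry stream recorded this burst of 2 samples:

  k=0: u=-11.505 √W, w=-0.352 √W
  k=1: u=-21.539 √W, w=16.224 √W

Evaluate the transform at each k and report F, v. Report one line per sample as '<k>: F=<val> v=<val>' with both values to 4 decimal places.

k=0: u−w=-11.1530, u+w=-11.8570; √(b/2)=5.5678, √(2b)=11.1355; F=5.5678×(-11.153)=-62.0973, v=-11.8570/11.1355=-1.0648
k=1: u−w=-37.7630, u+w=-5.3150; √(b/2)=5.5678, √(2b)=11.1355; F=5.5678×(-37.763)=-210.2555, v=-5.3150/11.1355=-0.4773

0: F=-62.0973 v=-1.0648
1: F=-210.2555 v=-0.4773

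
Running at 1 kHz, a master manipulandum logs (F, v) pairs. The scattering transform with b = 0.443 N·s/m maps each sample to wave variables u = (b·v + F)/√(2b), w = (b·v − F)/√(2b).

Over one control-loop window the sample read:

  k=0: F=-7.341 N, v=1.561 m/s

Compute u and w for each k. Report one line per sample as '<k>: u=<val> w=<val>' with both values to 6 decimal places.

k=0: b·v=0.443×1.561=0.691523; √(2b)=0.941276; u=(0.691523+(-7.341))/0.941276=-7.064324, w=(0.691523−(-7.341))/0.941276=8.533656

0: u=-7.064324 w=8.533656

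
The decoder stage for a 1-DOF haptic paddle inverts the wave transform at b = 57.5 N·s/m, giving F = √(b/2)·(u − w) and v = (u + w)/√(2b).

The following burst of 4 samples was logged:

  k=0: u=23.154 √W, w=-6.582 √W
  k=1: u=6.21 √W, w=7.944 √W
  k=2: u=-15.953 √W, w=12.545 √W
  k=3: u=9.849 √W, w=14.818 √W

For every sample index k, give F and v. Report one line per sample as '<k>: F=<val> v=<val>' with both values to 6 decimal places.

0: F=159.441537 v=1.545347
1: F=-9.297539 v=1.319867
2: F=-152.803502 v=-0.317798
3: F=-26.643294 v=2.300210

k=0: u−w=29.736000, u+w=16.572000; √(b/2)=5.361903, √(2b)=10.723805; F=5.361903×29.736=159.441537, v=16.572000/10.723805=1.545347
k=1: u−w=-1.734000, u+w=14.154000; √(b/2)=5.361903, √(2b)=10.723805; F=5.361903×(-1.734)=-9.297539, v=14.154000/10.723805=1.319867
k=2: u−w=-28.498000, u+w=-3.408000; √(b/2)=5.361903, √(2b)=10.723805; F=5.361903×(-28.498)=-152.803502, v=-3.408000/10.723805=-0.317798
k=3: u−w=-4.969000, u+w=24.667000; √(b/2)=5.361903, √(2b)=10.723805; F=5.361903×(-4.969)=-26.643294, v=24.667000/10.723805=2.300210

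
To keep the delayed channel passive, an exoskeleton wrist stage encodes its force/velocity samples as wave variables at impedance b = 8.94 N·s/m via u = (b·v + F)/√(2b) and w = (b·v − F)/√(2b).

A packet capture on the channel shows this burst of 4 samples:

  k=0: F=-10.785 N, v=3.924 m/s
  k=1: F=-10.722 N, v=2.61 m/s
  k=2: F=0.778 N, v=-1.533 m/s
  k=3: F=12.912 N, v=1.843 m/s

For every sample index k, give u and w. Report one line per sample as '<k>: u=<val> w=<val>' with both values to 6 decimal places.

k=0: b·v=8.94×3.924=35.080560; √(2b)=4.228475; u=(35.080560+(-10.785))/4.228475=5.745703, w=(35.080560−(-10.785))/4.228475=10.846833
k=1: b·v=8.94×2.61=23.333400; √(2b)=4.228475; u=(23.333400+(-10.722))/4.228475=2.982494, w=(23.333400−(-10.722))/4.228475=8.053826
k=2: b·v=8.94×(-1.533)=-13.705020; √(2b)=4.228475; u=(-13.705020+0.778)/4.228475=-3.057135, w=(-13.705020−0.778)/4.228475=-3.425117
k=3: b·v=8.94×1.843=16.476420; √(2b)=4.228475; u=(16.476420+12.912)/4.228475=6.950123, w=(16.476420−12.912)/4.228475=0.842956

0: u=5.745703 w=10.846833
1: u=2.982494 w=8.053826
2: u=-3.057135 w=-3.425117
3: u=6.950123 w=0.842956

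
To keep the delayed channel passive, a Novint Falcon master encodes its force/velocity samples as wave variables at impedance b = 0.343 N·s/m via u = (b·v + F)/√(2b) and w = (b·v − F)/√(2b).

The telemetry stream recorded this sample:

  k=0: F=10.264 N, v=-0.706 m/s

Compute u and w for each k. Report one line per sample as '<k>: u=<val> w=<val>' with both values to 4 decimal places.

k=0: b·v=0.343×(-0.706)=-0.2422; √(2b)=0.8283; u=(-0.2422+10.264)/0.8283=12.1000, w=(-0.2422−10.264)/0.8283=-12.6847

0: u=12.1000 w=-12.6847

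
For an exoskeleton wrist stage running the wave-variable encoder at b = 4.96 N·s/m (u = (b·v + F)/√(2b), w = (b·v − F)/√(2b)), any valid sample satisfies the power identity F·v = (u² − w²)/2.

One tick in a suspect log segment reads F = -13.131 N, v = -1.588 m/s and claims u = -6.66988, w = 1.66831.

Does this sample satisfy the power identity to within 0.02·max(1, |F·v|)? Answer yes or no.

F·v = (-13.131)×(-1.588) = 20.85203 W.
(u² − w²)/2 = (44.48730 − 2.78326)/2 = 20.85202 W.
|Δ| = 0.00001;  2% of max(1, |F·v|) = 0.41704.

yes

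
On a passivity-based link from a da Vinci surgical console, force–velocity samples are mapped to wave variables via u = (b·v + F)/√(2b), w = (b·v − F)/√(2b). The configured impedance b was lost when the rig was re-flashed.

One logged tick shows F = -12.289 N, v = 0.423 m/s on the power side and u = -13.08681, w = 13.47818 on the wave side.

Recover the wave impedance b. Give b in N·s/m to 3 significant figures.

b = 0.428 N·s/m

u + w = 0.39137;  u + w = √(2b)·v, so √(2b) = 0.39137/0.423 = 0.92522.
b = (√(2b))²/2 = 0.85604/2 = 0.42802.
(Check via u − w = 2F/√(2b): u − w = -26.56499, 2F/√(2b) = -26.56436.)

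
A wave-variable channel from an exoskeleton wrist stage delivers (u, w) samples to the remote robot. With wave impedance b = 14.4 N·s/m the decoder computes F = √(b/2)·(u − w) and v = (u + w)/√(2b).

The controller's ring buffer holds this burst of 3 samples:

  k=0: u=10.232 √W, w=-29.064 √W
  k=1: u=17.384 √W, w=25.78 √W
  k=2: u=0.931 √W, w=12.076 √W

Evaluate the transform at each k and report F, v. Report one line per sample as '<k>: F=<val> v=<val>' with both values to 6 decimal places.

k=0: u−w=39.296000, u+w=-18.832000; √(b/2)=2.683282, √(2b)=5.366563; F=2.683282×39.296=105.442233, v=-18.832000/5.366563=-3.509136
k=1: u−w=-8.396000, u+w=43.164000; √(b/2)=2.683282, √(2b)=5.366563; F=2.683282×(-8.396)=-22.528832, v=43.164000/5.366563=8.043137
k=2: u−w=-11.145000, u+w=13.007000; √(b/2)=2.683282, √(2b)=5.366563; F=2.683282×(-11.145)=-29.905173, v=13.007000/5.366563=2.423711

0: F=105.442233 v=-3.509136
1: F=-22.528832 v=8.043137
2: F=-29.905173 v=2.423711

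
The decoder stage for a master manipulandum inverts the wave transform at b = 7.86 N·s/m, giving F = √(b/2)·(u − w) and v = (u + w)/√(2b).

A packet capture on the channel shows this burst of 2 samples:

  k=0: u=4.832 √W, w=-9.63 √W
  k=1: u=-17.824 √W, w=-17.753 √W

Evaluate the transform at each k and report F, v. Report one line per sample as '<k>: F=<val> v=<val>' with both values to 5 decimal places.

k=0: u−w=14.46200, u+w=-4.79800; √(b/2)=1.98242, √(2b)=3.96485; F=1.98242×14.462=28.66980, v=-4.79800/3.96485=-1.21014
k=1: u−w=-0.07100, u+w=-35.57700; √(b/2)=1.98242, √(2b)=3.96485; F=1.98242×(-0.071)=-0.14075, v=-35.57700/3.96485=-8.97311

0: F=28.66980 v=-1.21014
1: F=-0.14075 v=-8.97311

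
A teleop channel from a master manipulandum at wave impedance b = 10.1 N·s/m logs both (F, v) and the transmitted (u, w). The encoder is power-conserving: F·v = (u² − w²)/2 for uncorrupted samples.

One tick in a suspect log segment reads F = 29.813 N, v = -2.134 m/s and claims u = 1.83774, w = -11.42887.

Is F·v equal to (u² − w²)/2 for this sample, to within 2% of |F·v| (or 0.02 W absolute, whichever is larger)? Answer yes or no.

F·v = 29.813×(-2.134) = -63.6209 W.
(u² − w²)/2 = (3.3773 − 130.6191)/2 = -63.6209 W.
|Δ| = 0.0001;  2% of max(1, |F·v|) = 1.2724.

yes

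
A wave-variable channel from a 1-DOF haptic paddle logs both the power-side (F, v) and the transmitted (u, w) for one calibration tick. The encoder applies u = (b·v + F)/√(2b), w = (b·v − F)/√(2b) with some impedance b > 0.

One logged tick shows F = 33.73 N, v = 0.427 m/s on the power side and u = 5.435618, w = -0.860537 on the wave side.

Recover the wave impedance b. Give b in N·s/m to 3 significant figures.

u + w = 4.575081;  u + w = √(2b)·v, so √(2b) = 4.575081/0.427 = 10.714475.
b = (√(2b))²/2 = 114.799983/2 = 57.399992.
(Check via u − w = 2F/√(2b): u − w = 6.296155, 2F/√(2b) = 6.296155.)

b = 57.4 N·s/m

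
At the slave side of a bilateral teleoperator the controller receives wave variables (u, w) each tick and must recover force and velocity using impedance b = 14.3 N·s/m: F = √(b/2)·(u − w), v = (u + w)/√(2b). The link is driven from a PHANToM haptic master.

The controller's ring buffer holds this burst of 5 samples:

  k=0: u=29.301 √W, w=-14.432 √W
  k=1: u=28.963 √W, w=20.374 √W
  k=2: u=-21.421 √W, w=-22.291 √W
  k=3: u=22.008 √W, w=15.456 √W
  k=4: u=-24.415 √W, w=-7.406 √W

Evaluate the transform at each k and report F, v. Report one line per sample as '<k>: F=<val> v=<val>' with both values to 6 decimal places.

0: F=116.939785 v=2.780345
1: F=22.966543 v=9.225496
2: F=2.326335 v=-8.173681
3: F=17.519710 v=7.005371
4: F=-45.481188 v=-5.950190

k=0: u−w=43.733000, u+w=14.869000; √(b/2)=2.673948, √(2b)=5.347897; F=2.673948×43.733=116.939785, v=14.869000/5.347897=2.780345
k=1: u−w=8.589000, u+w=49.337000; √(b/2)=2.673948, √(2b)=5.347897; F=2.673948×8.589=22.966543, v=49.337000/5.347897=9.225496
k=2: u−w=0.870000, u+w=-43.712000; √(b/2)=2.673948, √(2b)=5.347897; F=2.673948×0.87=2.326335, v=-43.712000/5.347897=-8.173681
k=3: u−w=6.552000, u+w=37.464000; √(b/2)=2.673948, √(2b)=5.347897; F=2.673948×6.552=17.519710, v=37.464000/5.347897=7.005371
k=4: u−w=-17.009000, u+w=-31.821000; √(b/2)=2.673948, √(2b)=5.347897; F=2.673948×(-17.009)=-45.481188, v=-31.821000/5.347897=-5.950190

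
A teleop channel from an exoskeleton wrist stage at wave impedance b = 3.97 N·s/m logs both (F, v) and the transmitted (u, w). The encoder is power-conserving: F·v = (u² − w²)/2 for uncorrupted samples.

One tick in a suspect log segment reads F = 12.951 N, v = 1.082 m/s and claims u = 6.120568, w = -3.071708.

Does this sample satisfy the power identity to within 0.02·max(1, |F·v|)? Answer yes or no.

F·v = 12.951×1.082 = 14.012982 W.
(u² − w²)/2 = (37.461353 − 9.435390)/2 = 14.012981 W.
|Δ| = 0.000001;  2% of max(1, |F·v|) = 0.280260.

yes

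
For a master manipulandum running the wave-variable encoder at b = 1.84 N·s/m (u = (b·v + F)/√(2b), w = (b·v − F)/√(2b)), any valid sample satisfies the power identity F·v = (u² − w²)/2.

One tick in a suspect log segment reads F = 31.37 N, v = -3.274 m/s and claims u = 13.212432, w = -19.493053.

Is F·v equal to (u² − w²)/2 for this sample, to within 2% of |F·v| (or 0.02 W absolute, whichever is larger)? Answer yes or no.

yes

F·v = 31.37×(-3.274) = -102.705380 W.
(u² − w²)/2 = (174.568359 − 379.979115)/2 = -102.705378 W.
|Δ| = 0.000002;  2% of max(1, |F·v|) = 2.054108.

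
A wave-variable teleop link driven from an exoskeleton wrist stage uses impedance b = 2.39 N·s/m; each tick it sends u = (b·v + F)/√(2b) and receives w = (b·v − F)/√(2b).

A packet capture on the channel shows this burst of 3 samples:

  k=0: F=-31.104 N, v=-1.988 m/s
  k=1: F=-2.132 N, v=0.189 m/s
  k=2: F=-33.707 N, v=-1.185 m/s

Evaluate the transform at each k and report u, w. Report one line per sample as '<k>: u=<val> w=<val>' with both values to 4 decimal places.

0: u=-16.3998 w=12.0534
1: u=-0.7685 w=1.1818
2: u=-16.7126 w=14.1218

k=0: b·v=2.39×(-1.988)=-4.7513; √(2b)=2.1863; u=(-4.7513+(-31.104))/2.1863=-16.3998, w=(-4.7513−(-31.104))/2.1863=12.0534
k=1: b·v=2.39×0.189=0.4517; √(2b)=2.1863; u=(0.4517+(-2.132))/2.1863=-0.7685, w=(0.4517−(-2.132))/2.1863=1.1818
k=2: b·v=2.39×(-1.185)=-2.8322; √(2b)=2.1863; u=(-2.8322+(-33.707))/2.1863=-16.7126, w=(-2.8322−(-33.707))/2.1863=14.1218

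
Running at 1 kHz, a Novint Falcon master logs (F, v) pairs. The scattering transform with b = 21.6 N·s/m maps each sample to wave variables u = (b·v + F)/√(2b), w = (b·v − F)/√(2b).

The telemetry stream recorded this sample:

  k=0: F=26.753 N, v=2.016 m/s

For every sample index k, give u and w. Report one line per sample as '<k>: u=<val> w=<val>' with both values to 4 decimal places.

0: u=10.6956 w=2.5549

k=0: b·v=21.6×2.016=43.5456; √(2b)=6.5727; u=(43.5456+26.753)/6.5727=10.6956, w=(43.5456−26.753)/6.5727=2.5549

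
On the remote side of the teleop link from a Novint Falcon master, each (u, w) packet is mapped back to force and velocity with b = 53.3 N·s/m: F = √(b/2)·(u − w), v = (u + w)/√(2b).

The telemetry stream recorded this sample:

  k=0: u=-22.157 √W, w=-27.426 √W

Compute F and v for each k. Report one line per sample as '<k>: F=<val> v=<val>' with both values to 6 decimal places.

0: F=27.200495 v=-4.802354

k=0: u−w=5.269000, u+w=-49.583000; √(b/2)=5.162364, √(2b)=10.324728; F=5.162364×5.269=27.200495, v=-49.583000/10.324728=-4.802354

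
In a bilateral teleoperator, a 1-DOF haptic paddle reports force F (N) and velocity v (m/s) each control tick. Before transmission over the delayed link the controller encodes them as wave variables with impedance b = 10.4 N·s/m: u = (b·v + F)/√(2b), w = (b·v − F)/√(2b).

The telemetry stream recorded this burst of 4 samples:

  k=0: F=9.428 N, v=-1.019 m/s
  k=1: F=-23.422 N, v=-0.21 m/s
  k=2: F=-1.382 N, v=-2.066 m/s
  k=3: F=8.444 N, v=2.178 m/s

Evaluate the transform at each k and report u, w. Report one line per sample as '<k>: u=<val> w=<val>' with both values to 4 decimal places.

0: u=-0.2565 w=-4.3909
1: u=-5.6145 w=4.6567
2: u=-5.0142 w=-4.4082
3: u=6.8181 w=3.1151

k=0: b·v=10.4×(-1.019)=-10.5976; √(2b)=4.5607; u=(-10.5976+9.428)/4.5607=-0.2565, w=(-10.5976−9.428)/4.5607=-4.3909
k=1: b·v=10.4×(-0.21)=-2.1840; √(2b)=4.5607; u=(-2.1840+(-23.422))/4.5607=-5.6145, w=(-2.1840−(-23.422))/4.5607=4.6567
k=2: b·v=10.4×(-2.066)=-21.4864; √(2b)=4.5607; u=(-21.4864+(-1.382))/4.5607=-5.0142, w=(-21.4864−(-1.382))/4.5607=-4.4082
k=3: b·v=10.4×2.178=22.6512; √(2b)=4.5607; u=(22.6512+8.444)/4.5607=6.8181, w=(22.6512−8.444)/4.5607=3.1151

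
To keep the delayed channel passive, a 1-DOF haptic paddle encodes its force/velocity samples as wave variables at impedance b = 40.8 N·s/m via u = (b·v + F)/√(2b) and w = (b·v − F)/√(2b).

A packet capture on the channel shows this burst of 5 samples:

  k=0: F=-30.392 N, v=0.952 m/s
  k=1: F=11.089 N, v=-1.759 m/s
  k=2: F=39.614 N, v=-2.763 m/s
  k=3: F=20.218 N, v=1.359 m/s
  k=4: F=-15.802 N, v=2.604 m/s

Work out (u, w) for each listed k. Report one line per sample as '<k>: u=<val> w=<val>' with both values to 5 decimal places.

k=0: b·v=40.8×0.952=38.84160; √(2b)=9.03327; u=(38.84160+(-30.392))/9.03327=0.93539, w=(38.84160−(-30.392))/9.03327=7.66429
k=1: b·v=40.8×(-1.759)=-71.76720; √(2b)=9.03327; u=(-71.76720+11.089)/9.03327=-6.71719, w=(-71.76720−11.089)/9.03327=-9.17234
k=2: b·v=40.8×(-2.763)=-112.73040; √(2b)=9.03327; u=(-112.73040+39.614)/9.03327=-8.09412, w=(-112.73040−39.614)/9.03327=-16.86481
k=3: b·v=40.8×1.359=55.44720; √(2b)=9.03327; u=(55.44720+20.218)/9.03327=8.37628, w=(55.44720−20.218)/9.03327=3.89994
k=4: b·v=40.8×2.604=106.24320; √(2b)=9.03327; u=(106.24320+(-15.802))/9.03327=10.01201, w=(106.24320−(-15.802))/9.03327=13.51063

0: u=0.93539 w=7.66429
1: u=-6.71719 w=-9.17234
2: u=-8.09412 w=-16.86481
3: u=8.37628 w=3.89994
4: u=10.01201 w=13.51063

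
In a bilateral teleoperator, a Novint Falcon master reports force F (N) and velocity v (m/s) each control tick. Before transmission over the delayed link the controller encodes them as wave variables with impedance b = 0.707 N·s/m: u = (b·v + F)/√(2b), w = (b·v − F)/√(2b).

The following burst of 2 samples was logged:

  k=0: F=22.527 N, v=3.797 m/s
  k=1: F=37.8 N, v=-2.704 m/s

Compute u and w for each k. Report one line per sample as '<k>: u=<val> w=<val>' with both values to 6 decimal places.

0: u=21.201843 w=-16.686765
1: u=30.180598 w=-33.395971

k=0: b·v=0.707×3.797=2.684479; √(2b)=1.189117; u=(2.684479+22.527)/1.189117=21.201843, w=(2.684479−22.527)/1.189117=-16.686765
k=1: b·v=0.707×(-2.704)=-1.911728; √(2b)=1.189117; u=(-1.911728+37.8)/1.189117=30.180598, w=(-1.911728−37.8)/1.189117=-33.395971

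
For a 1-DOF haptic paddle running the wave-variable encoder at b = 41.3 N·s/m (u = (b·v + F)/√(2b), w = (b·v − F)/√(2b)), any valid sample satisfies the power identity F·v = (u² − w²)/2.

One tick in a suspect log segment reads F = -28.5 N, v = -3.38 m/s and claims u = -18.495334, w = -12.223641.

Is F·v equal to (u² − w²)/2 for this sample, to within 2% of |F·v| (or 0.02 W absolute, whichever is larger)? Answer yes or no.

yes

F·v = (-28.5)×(-3.38) = 96.330000 W.
(u² − w²)/2 = (342.077380 − 149.417399)/2 = 96.329990 W.
|Δ| = 0.000010;  2% of max(1, |F·v|) = 1.926600.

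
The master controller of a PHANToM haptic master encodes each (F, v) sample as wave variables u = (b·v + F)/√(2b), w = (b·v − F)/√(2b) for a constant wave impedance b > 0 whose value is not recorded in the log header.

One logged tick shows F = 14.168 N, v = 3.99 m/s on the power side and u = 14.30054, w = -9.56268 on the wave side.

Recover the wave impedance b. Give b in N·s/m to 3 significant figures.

b = 0.705 N·s/m

u + w = 4.7379;  u + w = √(2b)·v, so √(2b) = 4.7379/3.99 = 1.1874.
b = (√(2b))²/2 = 1.4100/2 = 0.7050.
(Check via u − w = 2F/√(2b): u − w = 23.8632, 2F/√(2b) = 23.8632.)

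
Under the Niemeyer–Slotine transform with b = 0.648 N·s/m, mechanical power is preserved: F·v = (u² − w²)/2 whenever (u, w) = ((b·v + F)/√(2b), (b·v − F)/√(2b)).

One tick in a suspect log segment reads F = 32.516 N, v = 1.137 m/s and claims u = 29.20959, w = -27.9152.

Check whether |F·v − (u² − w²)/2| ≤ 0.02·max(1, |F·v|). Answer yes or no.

F·v = 32.516×1.137 = 36.97069 W.
(u² − w²)/2 = (853.20015 − 779.25839)/2 = 36.97088 W.
|Δ| = 0.00019;  2% of max(1, |F·v|) = 0.73941.

yes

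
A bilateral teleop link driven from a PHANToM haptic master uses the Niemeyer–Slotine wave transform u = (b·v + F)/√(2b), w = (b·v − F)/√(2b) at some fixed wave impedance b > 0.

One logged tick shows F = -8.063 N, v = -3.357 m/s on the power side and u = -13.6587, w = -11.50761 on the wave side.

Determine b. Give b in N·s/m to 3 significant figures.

b = 28.1 N·s/m

u + w = -25.1663;  u + w = √(2b)·v, so √(2b) = -25.1663/(-3.357) = 7.4967.
b = (√(2b))²/2 = 56.2000/2 = 28.1000.
(Check via u − w = 2F/√(2b): u − w = -2.1511, 2F/√(2b) = -2.1511.)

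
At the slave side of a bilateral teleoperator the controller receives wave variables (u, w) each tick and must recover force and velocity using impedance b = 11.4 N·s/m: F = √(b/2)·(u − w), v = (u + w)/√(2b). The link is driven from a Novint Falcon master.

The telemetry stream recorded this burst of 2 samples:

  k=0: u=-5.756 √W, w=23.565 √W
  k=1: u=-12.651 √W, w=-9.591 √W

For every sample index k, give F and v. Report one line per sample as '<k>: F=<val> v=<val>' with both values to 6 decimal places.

k=0: u−w=-29.321000, u+w=17.809000; √(b/2)=2.387467, √(2b)=4.774935; F=2.387467×(-29.321)=-70.002928, v=17.809000/4.774935=3.729685
k=1: u−w=-3.060000, u+w=-22.242000; √(b/2)=2.387467, √(2b)=4.774935; F=2.387467×(-3.06)=-7.305650, v=-22.242000/4.774935=-4.658074

0: F=-70.002928 v=3.729685
1: F=-7.305650 v=-4.658074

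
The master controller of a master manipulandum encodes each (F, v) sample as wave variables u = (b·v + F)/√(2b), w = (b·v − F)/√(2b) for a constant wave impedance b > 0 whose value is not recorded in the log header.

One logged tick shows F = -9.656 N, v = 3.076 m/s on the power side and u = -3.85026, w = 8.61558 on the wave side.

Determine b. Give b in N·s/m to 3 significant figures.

b = 1.2 N·s/m

u + w = 4.76532;  u + w = √(2b)·v, so √(2b) = 4.76532/3.076 = 1.54919.
b = (√(2b))²/2 = 2.40000/2 = 1.20000.
(Check via u − w = 2F/√(2b): u − w = -12.46584, 2F/√(2b) = -12.46584.)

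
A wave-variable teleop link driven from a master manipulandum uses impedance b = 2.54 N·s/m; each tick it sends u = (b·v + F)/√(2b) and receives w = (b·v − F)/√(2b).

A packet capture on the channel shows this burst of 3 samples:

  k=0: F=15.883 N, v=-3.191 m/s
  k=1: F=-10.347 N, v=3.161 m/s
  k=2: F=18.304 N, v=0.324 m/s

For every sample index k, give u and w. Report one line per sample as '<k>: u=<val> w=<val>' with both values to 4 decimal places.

k=0: b·v=2.54×(-3.191)=-8.1051; √(2b)=2.2539; u=(-8.1051+15.883)/2.2539=3.4509, w=(-8.1051−15.883)/2.2539=-10.6430
k=1: b·v=2.54×3.161=8.0289; √(2b)=2.2539; u=(8.0289+(-10.347))/2.2539=-1.0285, w=(8.0289−(-10.347))/2.2539=8.1530
k=2: b·v=2.54×0.324=0.8230; √(2b)=2.2539; u=(0.8230+18.304)/2.2539=8.4862, w=(0.8230−18.304)/2.2539=-7.7560

0: u=3.4509 w=-10.6430
1: u=-1.0285 w=8.1530
2: u=8.4862 w=-7.7560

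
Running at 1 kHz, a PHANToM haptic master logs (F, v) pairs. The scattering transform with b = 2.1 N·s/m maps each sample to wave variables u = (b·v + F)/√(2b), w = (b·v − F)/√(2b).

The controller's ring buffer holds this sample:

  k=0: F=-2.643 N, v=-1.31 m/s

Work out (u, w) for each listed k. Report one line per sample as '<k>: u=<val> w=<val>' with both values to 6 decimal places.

0: u=-2.632002 w=-0.052699

k=0: b·v=2.1×(-1.31)=-2.751000; √(2b)=2.049390; u=(-2.751000+(-2.643))/2.049390=-2.632002, w=(-2.751000−(-2.643))/2.049390=-0.052699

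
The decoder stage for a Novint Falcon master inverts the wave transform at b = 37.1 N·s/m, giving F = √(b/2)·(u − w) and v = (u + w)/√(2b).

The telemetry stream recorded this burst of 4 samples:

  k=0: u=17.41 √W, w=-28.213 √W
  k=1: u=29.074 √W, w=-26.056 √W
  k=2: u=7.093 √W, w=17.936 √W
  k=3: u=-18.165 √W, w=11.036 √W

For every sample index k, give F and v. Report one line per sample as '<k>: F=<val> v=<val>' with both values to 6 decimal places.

0: F=196.496942 v=-1.254130
1: F=237.443316 v=0.350362
2: F=-46.700488 v=2.905638
3: F=-125.767863 v=-0.827612

k=0: u−w=45.623000, u+w=-10.803000; √(b/2)=4.306971, √(2b)=8.613942; F=4.306971×45.623=196.496942, v=-10.803000/8.613942=-1.254130
k=1: u−w=55.130000, u+w=3.018000; √(b/2)=4.306971, √(2b)=8.613942; F=4.306971×55.13=237.443316, v=3.018000/8.613942=0.350362
k=2: u−w=-10.843000, u+w=25.029000; √(b/2)=4.306971, √(2b)=8.613942; F=4.306971×(-10.843)=-46.700488, v=25.029000/8.613942=2.905638
k=3: u−w=-29.201000, u+w=-7.129000; √(b/2)=4.306971, √(2b)=8.613942; F=4.306971×(-29.201)=-125.767863, v=-7.129000/8.613942=-0.827612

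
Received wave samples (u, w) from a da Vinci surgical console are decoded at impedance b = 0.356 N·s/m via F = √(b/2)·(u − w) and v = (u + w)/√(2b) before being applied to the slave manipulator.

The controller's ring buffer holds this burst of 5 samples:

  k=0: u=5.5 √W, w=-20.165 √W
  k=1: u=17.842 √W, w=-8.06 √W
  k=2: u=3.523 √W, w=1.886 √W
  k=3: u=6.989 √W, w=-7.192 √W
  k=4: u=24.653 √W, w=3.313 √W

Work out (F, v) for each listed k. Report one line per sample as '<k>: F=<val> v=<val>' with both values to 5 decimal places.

k=0: u−w=25.66500, u+w=-14.66500; √(b/2)=0.42190, √(2b)=0.84380; F=0.42190×25.665=10.82808, v=-14.66500/0.84380=-17.37969
k=1: u−w=25.90200, u+w=9.78200; √(b/2)=0.42190, √(2b)=0.84380; F=0.42190×25.902=10.92807, v=9.78200/0.84380=11.59278
k=2: u−w=1.63700, u+w=5.40900; √(b/2)=0.42190, √(2b)=0.84380; F=0.42190×1.637=0.69065, v=5.40900/0.84380=6.41028
k=3: u−w=14.18100, u+w=-0.20300; √(b/2)=0.42190, √(2b)=0.84380; F=0.42190×14.181=5.98297, v=-0.20300/0.84380=-0.24058
k=4: u−w=21.34000, u+w=27.96600; √(b/2)=0.42190, √(2b)=0.84380; F=0.42190×21.34=9.00336, v=27.96600/0.84380=33.14289

0: F=10.82808 v=-17.37969
1: F=10.92807 v=11.59278
2: F=0.69065 v=6.41028
3: F=5.98297 v=-0.24058
4: F=9.00336 v=33.14289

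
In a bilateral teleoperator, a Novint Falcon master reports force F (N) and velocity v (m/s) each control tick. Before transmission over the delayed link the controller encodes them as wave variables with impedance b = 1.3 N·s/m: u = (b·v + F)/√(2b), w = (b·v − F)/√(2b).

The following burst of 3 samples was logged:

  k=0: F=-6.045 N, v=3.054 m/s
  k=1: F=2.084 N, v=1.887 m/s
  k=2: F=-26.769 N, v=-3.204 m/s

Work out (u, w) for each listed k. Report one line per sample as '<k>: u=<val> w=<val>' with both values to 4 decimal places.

0: u=-1.2867 w=6.2112
1: u=2.8138 w=0.2289
2: u=-19.1846 w=14.0183

k=0: b·v=1.3×3.054=3.9702; √(2b)=1.6125; u=(3.9702+(-6.045))/1.6125=-1.2867, w=(3.9702−(-6.045))/1.6125=6.2112
k=1: b·v=1.3×1.887=2.4531; √(2b)=1.6125; u=(2.4531+2.084)/1.6125=2.8138, w=(2.4531−2.084)/1.6125=0.2289
k=2: b·v=1.3×(-3.204)=-4.1652; √(2b)=1.6125; u=(-4.1652+(-26.769))/1.6125=-19.1846, w=(-4.1652−(-26.769))/1.6125=14.0183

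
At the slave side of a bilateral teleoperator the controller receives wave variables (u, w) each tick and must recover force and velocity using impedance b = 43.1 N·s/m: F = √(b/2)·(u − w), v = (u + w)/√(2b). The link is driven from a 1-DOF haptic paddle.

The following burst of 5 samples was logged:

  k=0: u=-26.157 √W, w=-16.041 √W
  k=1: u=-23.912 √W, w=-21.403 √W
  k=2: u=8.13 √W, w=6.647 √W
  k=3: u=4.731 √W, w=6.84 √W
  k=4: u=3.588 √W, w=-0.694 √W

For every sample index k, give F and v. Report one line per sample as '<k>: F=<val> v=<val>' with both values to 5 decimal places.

k=0: u−w=-10.11600, u+w=-42.19800; √(b/2)=4.64220, √(2b)=9.28440; F=4.64220×(-10.116)=-46.96047, v=-42.19800/9.28440=-4.54505
k=1: u−w=-2.50900, u+w=-45.31500; √(b/2)=4.64220, √(2b)=9.28440; F=4.64220×(-2.509)=-11.64727, v=-45.31500/9.28440=-4.88077
k=2: u−w=1.48300, u+w=14.77700; √(b/2)=4.64220, √(2b)=9.28440; F=4.64220×1.483=6.88438, v=14.77700/9.28440=1.59160
k=3: u−w=-2.10900, u+w=11.57100; √(b/2)=4.64220, √(2b)=9.28440; F=4.64220×(-2.109)=-9.79040, v=11.57100/9.28440=1.24628
k=4: u−w=4.28200, u+w=2.89400; √(b/2)=4.64220, √(2b)=9.28440; F=4.64220×4.282=19.87789, v=2.89400/9.28440=0.31171

0: F=-46.96047 v=-4.54505
1: F=-11.64727 v=-4.88077
2: F=6.88438 v=1.59160
3: F=-9.79040 v=1.24628
4: F=19.87789 v=0.31171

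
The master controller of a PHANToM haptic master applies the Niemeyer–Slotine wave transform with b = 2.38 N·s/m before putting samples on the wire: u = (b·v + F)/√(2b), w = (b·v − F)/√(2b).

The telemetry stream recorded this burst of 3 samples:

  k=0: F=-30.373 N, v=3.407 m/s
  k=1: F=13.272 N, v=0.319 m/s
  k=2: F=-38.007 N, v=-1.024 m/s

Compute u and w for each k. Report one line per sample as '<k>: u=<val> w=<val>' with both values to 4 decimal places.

0: u=-10.2048 w=17.6380
1: u=6.4312 w=-5.7352
2: u=-18.5375 w=16.3034

k=0: b·v=2.38×3.407=8.1087; √(2b)=2.1817; u=(8.1087+(-30.373))/2.1817=-10.2048, w=(8.1087−(-30.373))/2.1817=17.6380
k=1: b·v=2.38×0.319=0.7592; √(2b)=2.1817; u=(0.7592+13.272)/2.1817=6.4312, w=(0.7592−13.272)/2.1817=-5.7352
k=2: b·v=2.38×(-1.024)=-2.4371; √(2b)=2.1817; u=(-2.4371+(-38.007))/2.1817=-18.5375, w=(-2.4371−(-38.007))/2.1817=16.3034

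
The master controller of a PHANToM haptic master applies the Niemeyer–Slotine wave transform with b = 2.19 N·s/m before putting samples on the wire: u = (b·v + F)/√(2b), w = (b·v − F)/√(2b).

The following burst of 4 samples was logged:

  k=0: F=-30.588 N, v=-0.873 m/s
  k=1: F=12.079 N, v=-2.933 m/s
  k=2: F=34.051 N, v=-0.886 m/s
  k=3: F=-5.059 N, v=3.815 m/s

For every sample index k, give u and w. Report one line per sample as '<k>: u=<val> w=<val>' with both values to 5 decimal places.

k=0: b·v=2.19×(-0.873)=-1.91187; √(2b)=2.09284; u=(-1.91187+(-30.588))/2.09284=-15.52904, w=(-1.91187−(-30.588))/2.09284=13.70198
k=1: b·v=2.19×(-2.933)=-6.42327; √(2b)=2.09284; u=(-6.42327+12.079)/2.09284=2.70241, w=(-6.42327−12.079)/2.09284=-8.84073
k=2: b·v=2.19×(-0.886)=-1.94034; √(2b)=2.09284; u=(-1.94034+34.051)/2.09284=15.34307, w=(-1.94034−34.051)/2.09284=-17.19733
k=3: b·v=2.19×3.815=8.35485; √(2b)=2.09284; u=(8.35485+(-5.059))/2.09284=1.57482, w=(8.35485−(-5.059))/2.09284=6.40939

0: u=-15.52904 w=13.70198
1: u=2.70241 w=-8.84073
2: u=15.34307 w=-17.19733
3: u=1.57482 w=6.40939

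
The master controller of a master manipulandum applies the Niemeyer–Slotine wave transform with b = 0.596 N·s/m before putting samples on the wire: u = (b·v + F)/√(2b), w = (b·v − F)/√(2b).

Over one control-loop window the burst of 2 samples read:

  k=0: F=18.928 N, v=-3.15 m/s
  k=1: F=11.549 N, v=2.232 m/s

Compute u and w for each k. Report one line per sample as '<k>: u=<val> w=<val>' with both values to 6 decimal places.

k=0: b·v=0.596×(-3.15)=-1.877400; √(2b)=1.091788; u=(-1.877400+18.928)/1.091788=15.617141, w=(-1.877400−18.928)/1.091788=-19.056272
k=1: b·v=0.596×2.232=1.330272; √(2b)=1.091788; u=(1.330272+11.549)/1.091788=11.796500, w=(1.330272−11.549)/1.091788=-9.359631

0: u=15.617141 w=-19.056272
1: u=11.796500 w=-9.359631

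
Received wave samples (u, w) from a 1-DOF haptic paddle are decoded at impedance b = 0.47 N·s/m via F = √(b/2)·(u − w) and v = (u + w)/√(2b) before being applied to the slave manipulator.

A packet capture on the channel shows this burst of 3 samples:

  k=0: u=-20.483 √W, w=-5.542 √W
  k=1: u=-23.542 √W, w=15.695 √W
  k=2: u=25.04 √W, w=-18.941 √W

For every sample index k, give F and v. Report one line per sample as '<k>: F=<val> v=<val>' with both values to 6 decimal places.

k=0: u−w=-14.941000, u+w=-26.025000; √(b/2)=0.484768, √(2b)=0.969536; F=0.484768×(-14.941)=-7.242918, v=-26.025000/0.969536=-26.842738
k=1: u−w=-39.237000, u+w=-7.847000; √(b/2)=0.484768, √(2b)=0.969536; F=0.484768×(-39.237)=-19.020841, v=-7.847000/0.969536=-8.093563
k=2: u−w=43.981000, u+w=6.099000; √(b/2)=0.484768, √(2b)=0.969536; F=0.484768×43.981=21.320581, v=6.099000/0.969536=6.290638

0: F=-7.242918 v=-26.842738
1: F=-19.020841 v=-8.093563
2: F=21.320581 v=6.290638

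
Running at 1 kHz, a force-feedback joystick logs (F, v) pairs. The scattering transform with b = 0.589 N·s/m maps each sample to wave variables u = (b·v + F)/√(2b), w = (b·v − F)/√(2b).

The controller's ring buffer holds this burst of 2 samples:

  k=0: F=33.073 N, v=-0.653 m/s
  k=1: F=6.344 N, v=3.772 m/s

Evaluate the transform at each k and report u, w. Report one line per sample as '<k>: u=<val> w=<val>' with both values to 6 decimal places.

0: u=30.117630 w=-30.826368
1: u=7.892064 w=-3.798097

k=0: b·v=0.589×(-0.653)=-0.384617; √(2b)=1.085357; u=(-0.384617+33.073)/1.085357=30.117630, w=(-0.384617−33.073)/1.085357=-30.826368
k=1: b·v=0.589×3.772=2.221708; √(2b)=1.085357; u=(2.221708+6.344)/1.085357=7.892064, w=(2.221708−6.344)/1.085357=-3.798097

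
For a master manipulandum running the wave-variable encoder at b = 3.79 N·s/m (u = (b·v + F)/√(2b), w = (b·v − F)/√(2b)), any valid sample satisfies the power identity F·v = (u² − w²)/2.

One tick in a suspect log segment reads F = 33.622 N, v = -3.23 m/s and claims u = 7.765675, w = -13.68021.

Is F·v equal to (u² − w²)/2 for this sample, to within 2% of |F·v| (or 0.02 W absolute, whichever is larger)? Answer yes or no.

no

F·v = 33.622×(-3.23) = -108.599060 W.
(u² − w²)/2 = (60.305708 − 187.148146)/2 = -63.421219 W.
|Δ| = 45.177841;  2% of max(1, |F·v|) = 2.171981.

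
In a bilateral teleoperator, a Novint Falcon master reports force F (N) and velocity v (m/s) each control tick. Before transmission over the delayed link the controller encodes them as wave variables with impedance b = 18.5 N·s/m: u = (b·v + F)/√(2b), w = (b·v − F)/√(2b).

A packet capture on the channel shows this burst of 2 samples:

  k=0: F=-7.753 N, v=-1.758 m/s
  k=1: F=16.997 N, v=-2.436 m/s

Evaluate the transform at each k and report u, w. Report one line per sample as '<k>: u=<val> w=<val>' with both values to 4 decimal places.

0: u=-6.6213 w=-4.0722
1: u=-4.6145 w=-10.2031

k=0: b·v=18.5×(-1.758)=-32.5230; √(2b)=6.0828; u=(-32.5230+(-7.753))/6.0828=-6.6213, w=(-32.5230−(-7.753))/6.0828=-4.0722
k=1: b·v=18.5×(-2.436)=-45.0660; √(2b)=6.0828; u=(-45.0660+16.997)/6.0828=-4.6145, w=(-45.0660−16.997)/6.0828=-10.2031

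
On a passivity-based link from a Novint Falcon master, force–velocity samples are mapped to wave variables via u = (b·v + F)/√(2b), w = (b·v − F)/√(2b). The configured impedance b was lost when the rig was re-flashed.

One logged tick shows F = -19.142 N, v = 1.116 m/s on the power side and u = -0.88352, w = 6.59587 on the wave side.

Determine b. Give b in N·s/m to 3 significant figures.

b = 13.1 N·s/m

u + w = 5.7123;  u + w = √(2b)·v, so √(2b) = 5.7123/1.116 = 5.1186.
b = (√(2b))²/2 = 26.2000/2 = 13.1000.
(Check via u − w = 2F/√(2b): u − w = -7.4794, 2F/√(2b) = -7.4794.)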